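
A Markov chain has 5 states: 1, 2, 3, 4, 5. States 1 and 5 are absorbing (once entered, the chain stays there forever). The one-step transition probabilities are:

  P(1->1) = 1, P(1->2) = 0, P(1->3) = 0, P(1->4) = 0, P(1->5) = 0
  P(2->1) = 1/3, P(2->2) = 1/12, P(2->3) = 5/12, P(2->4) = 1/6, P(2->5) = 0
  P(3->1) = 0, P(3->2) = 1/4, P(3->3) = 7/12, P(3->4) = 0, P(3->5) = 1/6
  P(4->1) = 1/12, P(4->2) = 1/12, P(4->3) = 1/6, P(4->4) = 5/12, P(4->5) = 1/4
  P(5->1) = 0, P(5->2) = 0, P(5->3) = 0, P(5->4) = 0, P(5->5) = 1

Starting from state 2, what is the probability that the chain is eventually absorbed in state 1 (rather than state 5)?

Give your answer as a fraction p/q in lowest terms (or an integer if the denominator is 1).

Let a_i = P(absorbed in 1 | start in state i).
Boundary conditions: a_1 = 1, a_5 = 0.
For each transient state i, a_i = sum_j P(i->j) * a_j:
  a_2 = 1/3*a_1 + 1/12*a_2 + 5/12*a_3 + 1/6*a_4 + 0*a_5
  a_3 = 0*a_1 + 1/4*a_2 + 7/12*a_3 + 0*a_4 + 1/6*a_5
  a_4 = 1/12*a_1 + 1/12*a_2 + 1/6*a_3 + 5/12*a_4 + 1/4*a_5

Substituting a_1 = 1 and a_5 = 0, rearrange to (I - Q) a = r where r[i] = P(i -> 1):
  [11/12, -5/12, -1/6] . (a_2, a_3, a_4) = 1/3
  [-1/4, 5/12, 0] . (a_2, a_3, a_4) = 0
  [-1/12, -1/6, 7/12] . (a_2, a_3, a_4) = 1/12

Solving yields:
  a_2 = 25/43
  a_3 = 15/43
  a_4 = 14/43

Starting state is 2, so the absorption probability is a_2 = 25/43.

Answer: 25/43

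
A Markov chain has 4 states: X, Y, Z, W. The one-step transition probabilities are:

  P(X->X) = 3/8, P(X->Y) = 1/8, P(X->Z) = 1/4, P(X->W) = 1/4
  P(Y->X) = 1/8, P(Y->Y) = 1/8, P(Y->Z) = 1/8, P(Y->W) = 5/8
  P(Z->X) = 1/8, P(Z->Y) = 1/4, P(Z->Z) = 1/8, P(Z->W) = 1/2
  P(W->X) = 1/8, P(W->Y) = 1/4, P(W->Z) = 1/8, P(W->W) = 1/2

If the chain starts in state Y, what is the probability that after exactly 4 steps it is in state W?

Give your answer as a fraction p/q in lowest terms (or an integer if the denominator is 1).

Computing P^4 by repeated multiplication:
P^1 =
  X: [3/8, 1/8, 1/4, 1/4]
  Y: [1/8, 1/8, 1/8, 5/8]
  Z: [1/8, 1/4, 1/8, 1/2]
  W: [1/8, 1/4, 1/8, 1/2]
P^2 =
  X: [7/32, 3/16, 11/64, 27/64]
  Y: [5/32, 7/32, 9/64, 31/64]
  Z: [5/32, 13/64, 9/64, 1/2]
  W: [5/32, 13/64, 9/64, 1/2]
P^3 =
  X: [23/128, 51/256, 39/256, 15/32]
  Y: [21/128, 13/64, 37/256, 125/256]
  Z: [21/128, 105/512, 37/256, 249/512]
  W: [21/128, 105/512, 37/256, 249/512]
P^4 =
  X: [87/512, 415/2048, 151/1024, 983/2048]
  Y: [85/512, 209/1024, 149/1024, 31/64]
  Z: [85/512, 835/4096, 149/1024, 1985/4096]
  W: [85/512, 835/4096, 149/1024, 1985/4096]

(P^4)[Y -> W] = 31/64

Answer: 31/64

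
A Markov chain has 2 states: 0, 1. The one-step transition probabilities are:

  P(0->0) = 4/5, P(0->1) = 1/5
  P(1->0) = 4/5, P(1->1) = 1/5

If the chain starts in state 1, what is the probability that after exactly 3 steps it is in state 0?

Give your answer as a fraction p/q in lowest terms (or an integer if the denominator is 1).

Answer: 4/5

Derivation:
Computing P^3 by repeated multiplication:
P^1 =
  0: [4/5, 1/5]
  1: [4/5, 1/5]
P^2 =
  0: [4/5, 1/5]
  1: [4/5, 1/5]
P^3 =
  0: [4/5, 1/5]
  1: [4/5, 1/5]

(P^3)[1 -> 0] = 4/5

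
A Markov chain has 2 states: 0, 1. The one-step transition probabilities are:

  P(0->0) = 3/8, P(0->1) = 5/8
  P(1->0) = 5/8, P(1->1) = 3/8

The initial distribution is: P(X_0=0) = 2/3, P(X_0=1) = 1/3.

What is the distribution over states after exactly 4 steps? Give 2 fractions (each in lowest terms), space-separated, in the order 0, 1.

Answer: 769/1536 767/1536

Derivation:
Propagating the distribution step by step (d_{t+1} = d_t * P):
d_0 = (0=2/3, 1=1/3)
  d_1[0] = 2/3*3/8 + 1/3*5/8 = 11/24
  d_1[1] = 2/3*5/8 + 1/3*3/8 = 13/24
d_1 = (0=11/24, 1=13/24)
  d_2[0] = 11/24*3/8 + 13/24*5/8 = 49/96
  d_2[1] = 11/24*5/8 + 13/24*3/8 = 47/96
d_2 = (0=49/96, 1=47/96)
  d_3[0] = 49/96*3/8 + 47/96*5/8 = 191/384
  d_3[1] = 49/96*5/8 + 47/96*3/8 = 193/384
d_3 = (0=191/384, 1=193/384)
  d_4[0] = 191/384*3/8 + 193/384*5/8 = 769/1536
  d_4[1] = 191/384*5/8 + 193/384*3/8 = 767/1536
d_4 = (0=769/1536, 1=767/1536)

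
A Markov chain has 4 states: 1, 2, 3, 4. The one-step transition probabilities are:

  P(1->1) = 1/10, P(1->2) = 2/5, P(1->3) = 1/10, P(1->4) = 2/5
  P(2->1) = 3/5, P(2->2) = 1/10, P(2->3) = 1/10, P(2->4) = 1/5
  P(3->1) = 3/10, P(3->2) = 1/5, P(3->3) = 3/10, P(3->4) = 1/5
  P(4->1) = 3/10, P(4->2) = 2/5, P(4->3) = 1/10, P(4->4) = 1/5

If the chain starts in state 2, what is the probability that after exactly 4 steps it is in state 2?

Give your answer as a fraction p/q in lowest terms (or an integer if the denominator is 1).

Answer: 2939/10000

Derivation:
Computing P^4 by repeated multiplication:
P^1 =
  1: [1/10, 2/5, 1/10, 2/5]
  2: [3/5, 1/10, 1/10, 1/5]
  3: [3/10, 1/5, 3/10, 1/5]
  4: [3/10, 2/5, 1/10, 1/5]
P^2 =
  1: [2/5, 13/50, 3/25, 11/50]
  2: [21/100, 7/20, 3/25, 8/25]
  3: [3/10, 7/25, 4/25, 13/50]
  4: [9/25, 13/50, 3/25, 13/50]
P^3 =
  1: [149/500, 149/500, 31/250, 7/25]
  2: [363/1000, 271/1000, 31/250, 121/500]
  3: [81/250, 71/250, 33/250, 13/50]
  4: [153/500, 149/500, 31/250, 34/125]
P^4 =
  1: [1649/5000, 1429/5000, 78/625, 649/2500]
  2: [3087/10000, 2939/10000, 78/625, 1363/5000]
  3: [801/2500, 721/2500, 79/625, 331/1250]
  4: [1641/5000, 1429/5000, 78/625, 653/2500]

(P^4)[2 -> 2] = 2939/10000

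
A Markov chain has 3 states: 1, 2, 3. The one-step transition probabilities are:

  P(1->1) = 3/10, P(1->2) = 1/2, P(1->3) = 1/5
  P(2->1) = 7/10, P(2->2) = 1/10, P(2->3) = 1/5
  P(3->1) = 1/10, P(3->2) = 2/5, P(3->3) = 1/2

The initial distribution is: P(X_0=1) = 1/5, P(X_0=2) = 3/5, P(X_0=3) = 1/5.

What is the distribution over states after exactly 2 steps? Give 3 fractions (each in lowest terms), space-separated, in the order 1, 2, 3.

Propagating the distribution step by step (d_{t+1} = d_t * P):
d_0 = (1=1/5, 2=3/5, 3=1/5)
  d_1[1] = 1/5*3/10 + 3/5*7/10 + 1/5*1/10 = 1/2
  d_1[2] = 1/5*1/2 + 3/5*1/10 + 1/5*2/5 = 6/25
  d_1[3] = 1/5*1/5 + 3/5*1/5 + 1/5*1/2 = 13/50
d_1 = (1=1/2, 2=6/25, 3=13/50)
  d_2[1] = 1/2*3/10 + 6/25*7/10 + 13/50*1/10 = 43/125
  d_2[2] = 1/2*1/2 + 6/25*1/10 + 13/50*2/5 = 189/500
  d_2[3] = 1/2*1/5 + 6/25*1/5 + 13/50*1/2 = 139/500
d_2 = (1=43/125, 2=189/500, 3=139/500)

Answer: 43/125 189/500 139/500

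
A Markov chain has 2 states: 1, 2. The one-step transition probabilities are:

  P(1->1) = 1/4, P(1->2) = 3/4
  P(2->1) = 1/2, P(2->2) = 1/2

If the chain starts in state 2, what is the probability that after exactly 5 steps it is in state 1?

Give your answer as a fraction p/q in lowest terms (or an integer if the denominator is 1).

Answer: 205/512

Derivation:
Computing P^5 by repeated multiplication:
P^1 =
  1: [1/4, 3/4]
  2: [1/2, 1/2]
P^2 =
  1: [7/16, 9/16]
  2: [3/8, 5/8]
P^3 =
  1: [25/64, 39/64]
  2: [13/32, 19/32]
P^4 =
  1: [103/256, 153/256]
  2: [51/128, 77/128]
P^5 =
  1: [409/1024, 615/1024]
  2: [205/512, 307/512]

(P^5)[2 -> 1] = 205/512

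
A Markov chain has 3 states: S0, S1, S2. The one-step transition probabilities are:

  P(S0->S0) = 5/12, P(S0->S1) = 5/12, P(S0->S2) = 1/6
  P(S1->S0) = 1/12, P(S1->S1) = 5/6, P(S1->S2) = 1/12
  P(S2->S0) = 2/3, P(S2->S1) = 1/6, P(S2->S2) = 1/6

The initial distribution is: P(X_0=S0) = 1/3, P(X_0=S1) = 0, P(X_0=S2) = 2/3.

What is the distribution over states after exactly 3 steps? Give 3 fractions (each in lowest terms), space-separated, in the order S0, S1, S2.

Propagating the distribution step by step (d_{t+1} = d_t * P):
d_0 = (S0=1/3, S1=0, S2=2/3)
  d_1[S0] = 1/3*5/12 + 0*1/12 + 2/3*2/3 = 7/12
  d_1[S1] = 1/3*5/12 + 0*5/6 + 2/3*1/6 = 1/4
  d_1[S2] = 1/3*1/6 + 0*1/12 + 2/3*1/6 = 1/6
d_1 = (S0=7/12, S1=1/4, S2=1/6)
  d_2[S0] = 7/12*5/12 + 1/4*1/12 + 1/6*2/3 = 3/8
  d_2[S1] = 7/12*5/12 + 1/4*5/6 + 1/6*1/6 = 23/48
  d_2[S2] = 7/12*1/6 + 1/4*1/12 + 1/6*1/6 = 7/48
d_2 = (S0=3/8, S1=23/48, S2=7/48)
  d_3[S0] = 3/8*5/12 + 23/48*1/12 + 7/48*2/3 = 169/576
  d_3[S1] = 3/8*5/12 + 23/48*5/6 + 7/48*1/6 = 167/288
  d_3[S2] = 3/8*1/6 + 23/48*1/12 + 7/48*1/6 = 73/576
d_3 = (S0=169/576, S1=167/288, S2=73/576)

Answer: 169/576 167/288 73/576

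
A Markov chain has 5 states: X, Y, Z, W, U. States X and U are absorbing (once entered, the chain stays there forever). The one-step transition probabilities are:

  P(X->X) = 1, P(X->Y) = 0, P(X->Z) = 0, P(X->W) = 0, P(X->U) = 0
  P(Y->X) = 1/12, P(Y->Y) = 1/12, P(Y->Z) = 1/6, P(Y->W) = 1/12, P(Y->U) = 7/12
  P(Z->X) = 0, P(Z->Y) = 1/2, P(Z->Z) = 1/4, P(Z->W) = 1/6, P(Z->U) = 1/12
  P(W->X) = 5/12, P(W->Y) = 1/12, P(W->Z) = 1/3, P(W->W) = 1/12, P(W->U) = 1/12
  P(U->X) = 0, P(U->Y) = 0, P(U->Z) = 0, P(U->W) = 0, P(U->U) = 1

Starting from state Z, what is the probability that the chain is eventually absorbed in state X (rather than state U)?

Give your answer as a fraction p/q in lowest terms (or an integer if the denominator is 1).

Let a_i = P(absorbed in X | start in state i).
Boundary conditions: a_X = 1, a_U = 0.
For each transient state i, a_i = sum_j P(i->j) * a_j:
  a_Y = 1/12*a_X + 1/12*a_Y + 1/6*a_Z + 1/12*a_W + 7/12*a_U
  a_Z = 0*a_X + 1/2*a_Y + 1/4*a_Z + 1/6*a_W + 1/12*a_U
  a_W = 5/12*a_X + 1/12*a_Y + 1/3*a_Z + 1/12*a_W + 1/12*a_U

Substituting a_X = 1 and a_U = 0, rearrange to (I - Q) a = r where r[i] = P(i -> X):
  [11/12, -1/6, -1/12] . (a_Y, a_Z, a_W) = 1/12
  [-1/2, 3/4, -1/6] . (a_Y, a_Z, a_W) = 0
  [-1/12, -1/3, 11/12] . (a_Y, a_Z, a_W) = 5/12

Solving yields:
  a_Y = 3/16
  a_Z = 1/4
  a_W = 9/16

Starting state is Z, so the absorption probability is a_Z = 1/4.

Answer: 1/4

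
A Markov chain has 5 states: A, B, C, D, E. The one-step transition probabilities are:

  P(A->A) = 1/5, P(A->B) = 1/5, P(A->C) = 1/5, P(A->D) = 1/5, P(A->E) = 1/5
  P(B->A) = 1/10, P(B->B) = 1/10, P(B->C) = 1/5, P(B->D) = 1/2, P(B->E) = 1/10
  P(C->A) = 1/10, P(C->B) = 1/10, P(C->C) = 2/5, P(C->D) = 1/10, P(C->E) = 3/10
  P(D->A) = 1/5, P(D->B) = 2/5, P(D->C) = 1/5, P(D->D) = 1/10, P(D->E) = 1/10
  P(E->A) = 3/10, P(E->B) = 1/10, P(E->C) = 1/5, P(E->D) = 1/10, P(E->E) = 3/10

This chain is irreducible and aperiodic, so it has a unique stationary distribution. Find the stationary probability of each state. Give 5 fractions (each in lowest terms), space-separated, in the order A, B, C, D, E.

Answer: 5/28 39/224 1/4 3/16 47/224

Derivation:
The stationary distribution satisfies pi = pi * P, i.e.:
  pi_A = 1/5*pi_A + 1/10*pi_B + 1/10*pi_C + 1/5*pi_D + 3/10*pi_E
  pi_B = 1/5*pi_A + 1/10*pi_B + 1/10*pi_C + 2/5*pi_D + 1/10*pi_E
  pi_C = 1/5*pi_A + 1/5*pi_B + 2/5*pi_C + 1/5*pi_D + 1/5*pi_E
  pi_D = 1/5*pi_A + 1/2*pi_B + 1/10*pi_C + 1/10*pi_D + 1/10*pi_E
  pi_E = 1/5*pi_A + 1/10*pi_B + 3/10*pi_C + 1/10*pi_D + 3/10*pi_E
with normalization: pi_A + pi_B + pi_C + pi_D + pi_E = 1.

Using the first 4 balance equations plus normalization, the linear system A*pi = b is:
  [-4/5, 1/10, 1/10, 1/5, 3/10] . pi = 0
  [1/5, -9/10, 1/10, 2/5, 1/10] . pi = 0
  [1/5, 1/5, -3/5, 1/5, 1/5] . pi = 0
  [1/5, 1/2, 1/10, -9/10, 1/10] . pi = 0
  [1, 1, 1, 1, 1] . pi = 1

Solving yields:
  pi_A = 5/28
  pi_B = 39/224
  pi_C = 1/4
  pi_D = 3/16
  pi_E = 47/224

Verification (pi * P):
  5/28*1/5 + 39/224*1/10 + 1/4*1/10 + 3/16*1/5 + 47/224*3/10 = 5/28 = pi_A  (ok)
  5/28*1/5 + 39/224*1/10 + 1/4*1/10 + 3/16*2/5 + 47/224*1/10 = 39/224 = pi_B  (ok)
  5/28*1/5 + 39/224*1/5 + 1/4*2/5 + 3/16*1/5 + 47/224*1/5 = 1/4 = pi_C  (ok)
  5/28*1/5 + 39/224*1/2 + 1/4*1/10 + 3/16*1/10 + 47/224*1/10 = 3/16 = pi_D  (ok)
  5/28*1/5 + 39/224*1/10 + 1/4*3/10 + 3/16*1/10 + 47/224*3/10 = 47/224 = pi_E  (ok)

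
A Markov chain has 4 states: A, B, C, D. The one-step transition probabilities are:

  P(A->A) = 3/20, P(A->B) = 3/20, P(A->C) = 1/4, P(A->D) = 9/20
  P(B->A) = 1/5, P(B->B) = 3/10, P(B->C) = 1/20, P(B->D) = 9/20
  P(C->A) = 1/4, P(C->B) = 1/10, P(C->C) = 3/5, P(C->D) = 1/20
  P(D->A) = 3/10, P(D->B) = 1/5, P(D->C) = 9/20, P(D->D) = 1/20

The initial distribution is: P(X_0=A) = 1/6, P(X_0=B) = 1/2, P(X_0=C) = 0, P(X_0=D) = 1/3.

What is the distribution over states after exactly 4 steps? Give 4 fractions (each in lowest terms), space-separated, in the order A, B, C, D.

Answer: 220187/960000 53777/320000 187937/480000 4221/20000

Derivation:
Propagating the distribution step by step (d_{t+1} = d_t * P):
d_0 = (A=1/6, B=1/2, C=0, D=1/3)
  d_1[A] = 1/6*3/20 + 1/2*1/5 + 0*1/4 + 1/3*3/10 = 9/40
  d_1[B] = 1/6*3/20 + 1/2*3/10 + 0*1/10 + 1/3*1/5 = 29/120
  d_1[C] = 1/6*1/4 + 1/2*1/20 + 0*3/5 + 1/3*9/20 = 13/60
  d_1[D] = 1/6*9/20 + 1/2*9/20 + 0*1/20 + 1/3*1/20 = 19/60
d_1 = (A=9/40, B=29/120, C=13/60, D=19/60)
  d_2[A] = 9/40*3/20 + 29/120*1/5 + 13/60*1/4 + 19/60*3/10 = 37/160
  d_2[B] = 9/40*3/20 + 29/120*3/10 + 13/60*1/10 + 19/60*1/5 = 153/800
  d_2[C] = 9/40*1/4 + 29/120*1/20 + 13/60*3/5 + 19/60*9/20 = 409/1200
  d_2[D] = 9/40*9/20 + 29/120*9/20 + 13/60*1/20 + 19/60*1/20 = 71/300
d_2 = (A=37/160, B=153/800, C=409/1200, D=71/300)
  d_3[A] = 37/160*3/20 + 153/800*1/5 + 409/1200*1/4 + 71/300*3/10 = 10999/48000
  d_3[B] = 37/160*3/20 + 153/800*3/10 + 409/1200*1/10 + 71/300*1/5 = 8327/48000
  d_3[C] = 37/160*1/4 + 153/800*1/20 + 409/1200*3/5 + 71/300*9/20 = 3027/8000
  d_3[D] = 37/160*9/20 + 153/800*9/20 + 409/1200*1/20 + 71/300*1/20 = 219/1000
d_3 = (A=10999/48000, B=8327/48000, C=3027/8000, D=219/1000)
  d_4[A] = 10999/48000*3/20 + 8327/48000*1/5 + 3027/8000*1/4 + 219/1000*3/10 = 220187/960000
  d_4[B] = 10999/48000*3/20 + 8327/48000*3/10 + 3027/8000*1/10 + 219/1000*1/5 = 53777/320000
  d_4[C] = 10999/48000*1/4 + 8327/48000*1/20 + 3027/8000*3/5 + 219/1000*9/20 = 187937/480000
  d_4[D] = 10999/48000*9/20 + 8327/48000*9/20 + 3027/8000*1/20 + 219/1000*1/20 = 4221/20000
d_4 = (A=220187/960000, B=53777/320000, C=187937/480000, D=4221/20000)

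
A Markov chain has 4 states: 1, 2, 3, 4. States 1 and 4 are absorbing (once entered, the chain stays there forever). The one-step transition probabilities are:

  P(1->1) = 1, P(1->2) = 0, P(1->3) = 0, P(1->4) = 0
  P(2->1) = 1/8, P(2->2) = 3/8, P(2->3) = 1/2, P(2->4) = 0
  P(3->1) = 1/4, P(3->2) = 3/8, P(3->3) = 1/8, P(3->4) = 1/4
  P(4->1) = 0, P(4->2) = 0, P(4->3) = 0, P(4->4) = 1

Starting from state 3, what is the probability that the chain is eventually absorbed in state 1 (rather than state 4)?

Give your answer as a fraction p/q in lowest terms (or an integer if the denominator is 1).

Let a_i = P(absorbed in 1 | start in state i).
Boundary conditions: a_1 = 1, a_4 = 0.
For each transient state i, a_i = sum_j P(i->j) * a_j:
  a_2 = 1/8*a_1 + 3/8*a_2 + 1/2*a_3 + 0*a_4
  a_3 = 1/4*a_1 + 3/8*a_2 + 1/8*a_3 + 1/4*a_4

Substituting a_1 = 1 and a_4 = 0, rearrange to (I - Q) a = r where r[i] = P(i -> 1):
  [5/8, -1/2] . (a_2, a_3) = 1/8
  [-3/8, 7/8] . (a_2, a_3) = 1/4

Solving yields:
  a_2 = 15/23
  a_3 = 13/23

Starting state is 3, so the absorption probability is a_3 = 13/23.

Answer: 13/23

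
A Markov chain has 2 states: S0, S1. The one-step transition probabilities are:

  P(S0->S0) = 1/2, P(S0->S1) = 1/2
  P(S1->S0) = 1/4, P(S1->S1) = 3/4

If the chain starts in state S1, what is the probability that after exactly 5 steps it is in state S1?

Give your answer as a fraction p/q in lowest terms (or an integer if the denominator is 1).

Computing P^5 by repeated multiplication:
P^1 =
  S0: [1/2, 1/2]
  S1: [1/4, 3/4]
P^2 =
  S0: [3/8, 5/8]
  S1: [5/16, 11/16]
P^3 =
  S0: [11/32, 21/32]
  S1: [21/64, 43/64]
P^4 =
  S0: [43/128, 85/128]
  S1: [85/256, 171/256]
P^5 =
  S0: [171/512, 341/512]
  S1: [341/1024, 683/1024]

(P^5)[S1 -> S1] = 683/1024

Answer: 683/1024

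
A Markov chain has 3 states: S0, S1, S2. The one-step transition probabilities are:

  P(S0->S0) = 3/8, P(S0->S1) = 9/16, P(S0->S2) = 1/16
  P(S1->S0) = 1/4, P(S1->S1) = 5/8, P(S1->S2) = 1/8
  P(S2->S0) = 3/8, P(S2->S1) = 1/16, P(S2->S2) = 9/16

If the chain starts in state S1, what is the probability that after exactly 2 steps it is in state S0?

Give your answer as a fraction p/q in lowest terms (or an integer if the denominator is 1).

Computing P^2 by repeated multiplication:
P^1 =
  S0: [3/8, 9/16, 1/16]
  S1: [1/4, 5/8, 1/8]
  S2: [3/8, 1/16, 9/16]
P^2 =
  S0: [39/128, 145/256, 33/256]
  S1: [19/64, 69/128, 21/128]
  S2: [47/128, 73/256, 89/256]

(P^2)[S1 -> S0] = 19/64

Answer: 19/64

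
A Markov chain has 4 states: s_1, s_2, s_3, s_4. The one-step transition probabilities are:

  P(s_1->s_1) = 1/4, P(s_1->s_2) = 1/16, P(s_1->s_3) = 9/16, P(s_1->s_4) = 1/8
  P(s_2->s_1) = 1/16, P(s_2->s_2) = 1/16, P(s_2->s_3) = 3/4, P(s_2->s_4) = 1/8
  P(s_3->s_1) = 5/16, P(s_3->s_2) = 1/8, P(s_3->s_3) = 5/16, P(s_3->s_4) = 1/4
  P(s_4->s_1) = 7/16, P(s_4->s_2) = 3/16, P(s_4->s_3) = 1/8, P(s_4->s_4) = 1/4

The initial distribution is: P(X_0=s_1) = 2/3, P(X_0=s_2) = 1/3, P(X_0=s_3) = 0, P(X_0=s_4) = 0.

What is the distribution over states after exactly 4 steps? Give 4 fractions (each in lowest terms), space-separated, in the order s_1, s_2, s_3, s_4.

Propagating the distribution step by step (d_{t+1} = d_t * P):
d_0 = (s_1=2/3, s_2=1/3, s_3=0, s_4=0)
  d_1[s_1] = 2/3*1/4 + 1/3*1/16 + 0*5/16 + 0*7/16 = 3/16
  d_1[s_2] = 2/3*1/16 + 1/3*1/16 + 0*1/8 + 0*3/16 = 1/16
  d_1[s_3] = 2/3*9/16 + 1/3*3/4 + 0*5/16 + 0*1/8 = 5/8
  d_1[s_4] = 2/3*1/8 + 1/3*1/8 + 0*1/4 + 0*1/4 = 1/8
d_1 = (s_1=3/16, s_2=1/16, s_3=5/8, s_4=1/8)
  d_2[s_1] = 3/16*1/4 + 1/16*1/16 + 5/8*5/16 + 1/8*7/16 = 77/256
  d_2[s_2] = 3/16*1/16 + 1/16*1/16 + 5/8*1/8 + 1/8*3/16 = 15/128
  d_2[s_3] = 3/16*9/16 + 1/16*3/4 + 5/8*5/16 + 1/8*1/8 = 93/256
  d_2[s_4] = 3/16*1/8 + 1/16*1/8 + 5/8*1/4 + 1/8*1/4 = 7/32
d_2 = (s_1=77/256, s_2=15/128, s_3=93/256, s_4=7/32)
  d_3[s_1] = 77/256*1/4 + 15/128*1/16 + 93/256*5/16 + 7/32*7/16 = 1195/4096
  d_3[s_2] = 77/256*1/16 + 15/128*1/16 + 93/256*1/8 + 7/32*3/16 = 461/4096
  d_3[s_3] = 77/256*9/16 + 15/128*3/4 + 93/256*5/16 + 7/32*1/8 = 815/2048
  d_3[s_4] = 77/256*1/8 + 15/128*1/8 + 93/256*1/4 + 7/32*1/4 = 405/2048
d_3 = (s_1=1195/4096, s_2=461/4096, s_3=815/2048, s_4=405/2048)
  d_4[s_1] = 1195/4096*1/4 + 461/4096*1/16 + 815/2048*5/16 + 405/2048*7/16 = 19061/65536
  d_4[s_2] = 1195/4096*1/16 + 461/4096*1/16 + 815/2048*1/8 + 405/2048*3/16 = 3673/32768
  d_4[s_3] = 1195/4096*9/16 + 461/4096*3/4 + 815/2048*5/16 + 405/2048*1/8 = 26057/65536
  d_4[s_4] = 1195/4096*1/8 + 461/4096*1/8 + 815/2048*1/4 + 405/2048*1/4 = 817/4096
d_4 = (s_1=19061/65536, s_2=3673/32768, s_3=26057/65536, s_4=817/4096)

Answer: 19061/65536 3673/32768 26057/65536 817/4096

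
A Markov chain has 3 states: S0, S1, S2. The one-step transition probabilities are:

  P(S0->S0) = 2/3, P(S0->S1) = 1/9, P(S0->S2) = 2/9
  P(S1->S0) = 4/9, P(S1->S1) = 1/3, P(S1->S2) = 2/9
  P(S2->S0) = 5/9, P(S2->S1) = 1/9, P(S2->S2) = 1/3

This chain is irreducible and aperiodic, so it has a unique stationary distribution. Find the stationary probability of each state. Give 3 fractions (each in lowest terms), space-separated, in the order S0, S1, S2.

The stationary distribution satisfies pi = pi * P, i.e.:
  pi_S0 = 2/3*pi_S0 + 4/9*pi_S1 + 5/9*pi_S2
  pi_S1 = 1/9*pi_S0 + 1/3*pi_S1 + 1/9*pi_S2
  pi_S2 = 2/9*pi_S0 + 2/9*pi_S1 + 1/3*pi_S2
with normalization: pi_S0 + pi_S1 + pi_S2 = 1.

Using the first 2 balance equations plus normalization, the linear system A*pi = b is:
  [-1/3, 4/9, 5/9] . pi = 0
  [1/9, -2/3, 1/9] . pi = 0
  [1, 1, 1] . pi = 1

Solving yields:
  pi_S0 = 17/28
  pi_S1 = 1/7
  pi_S2 = 1/4

Verification (pi * P):
  17/28*2/3 + 1/7*4/9 + 1/4*5/9 = 17/28 = pi_S0  (ok)
  17/28*1/9 + 1/7*1/3 + 1/4*1/9 = 1/7 = pi_S1  (ok)
  17/28*2/9 + 1/7*2/9 + 1/4*1/3 = 1/4 = pi_S2  (ok)

Answer: 17/28 1/7 1/4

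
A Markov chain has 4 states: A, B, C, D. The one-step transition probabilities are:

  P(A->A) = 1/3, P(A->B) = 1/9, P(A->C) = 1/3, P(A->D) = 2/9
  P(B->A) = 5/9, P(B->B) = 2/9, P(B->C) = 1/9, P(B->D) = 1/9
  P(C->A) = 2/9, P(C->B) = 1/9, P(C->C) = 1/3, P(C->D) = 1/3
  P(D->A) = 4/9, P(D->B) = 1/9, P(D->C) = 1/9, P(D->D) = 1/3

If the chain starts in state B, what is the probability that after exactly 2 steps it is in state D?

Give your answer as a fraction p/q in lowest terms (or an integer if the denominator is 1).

Computing P^2 by repeated multiplication:
P^1 =
  A: [1/3, 1/9, 1/3, 2/9]
  B: [5/9, 2/9, 1/9, 1/9]
  C: [2/9, 1/9, 1/3, 1/3]
  D: [4/9, 1/9, 1/9, 1/3]
P^2 =
  A: [28/81, 10/81, 7/27, 22/81]
  B: [31/81, 11/81, 7/27, 2/9]
  C: [29/81, 10/81, 19/81, 23/81]
  D: [31/81, 10/81, 19/81, 7/27]

(P^2)[B -> D] = 2/9

Answer: 2/9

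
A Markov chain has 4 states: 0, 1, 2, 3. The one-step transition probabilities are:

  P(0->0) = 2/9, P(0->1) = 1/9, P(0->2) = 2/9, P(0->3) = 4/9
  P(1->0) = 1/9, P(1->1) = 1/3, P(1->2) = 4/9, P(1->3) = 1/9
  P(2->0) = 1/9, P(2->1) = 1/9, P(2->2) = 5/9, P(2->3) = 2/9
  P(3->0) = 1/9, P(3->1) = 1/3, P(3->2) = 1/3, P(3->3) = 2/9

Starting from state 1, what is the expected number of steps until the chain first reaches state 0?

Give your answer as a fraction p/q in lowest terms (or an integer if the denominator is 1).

Let h_i = expected steps to first reach 0 from state i.
Boundary: h_0 = 0.
First-step equations for the other states:
  h_1 = 1 + 1/9*h_0 + 1/3*h_1 + 4/9*h_2 + 1/9*h_3
  h_2 = 1 + 1/9*h_0 + 1/9*h_1 + 5/9*h_2 + 2/9*h_3
  h_3 = 1 + 1/9*h_0 + 1/3*h_1 + 1/3*h_2 + 2/9*h_3

Substituting h_0 = 0 and rearranging gives the linear system (I - Q) h = 1:
  [2/3, -4/9, -1/9] . (h_1, h_2, h_3) = 1
  [-1/9, 4/9, -2/9] . (h_1, h_2, h_3) = 1
  [-1/3, -1/3, 7/9] . (h_1, h_2, h_3) = 1

Solving yields:
  h_1 = 9
  h_2 = 9
  h_3 = 9

Starting state is 1, so the expected hitting time is h_1 = 9.

Answer: 9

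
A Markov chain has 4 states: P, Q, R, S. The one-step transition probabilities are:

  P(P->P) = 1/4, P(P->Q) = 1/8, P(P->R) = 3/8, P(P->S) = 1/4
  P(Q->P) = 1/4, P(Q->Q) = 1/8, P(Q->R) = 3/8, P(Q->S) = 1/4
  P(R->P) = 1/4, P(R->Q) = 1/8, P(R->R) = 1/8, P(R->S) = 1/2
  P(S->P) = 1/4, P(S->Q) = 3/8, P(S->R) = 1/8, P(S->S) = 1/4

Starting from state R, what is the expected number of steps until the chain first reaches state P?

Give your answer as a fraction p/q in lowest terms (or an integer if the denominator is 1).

Answer: 4

Derivation:
Let h_i = expected steps to first reach P from state i.
Boundary: h_P = 0.
First-step equations for the other states:
  h_Q = 1 + 1/4*h_P + 1/8*h_Q + 3/8*h_R + 1/4*h_S
  h_R = 1 + 1/4*h_P + 1/8*h_Q + 1/8*h_R + 1/2*h_S
  h_S = 1 + 1/4*h_P + 3/8*h_Q + 1/8*h_R + 1/4*h_S

Substituting h_P = 0 and rearranging gives the linear system (I - Q) h = 1:
  [7/8, -3/8, -1/4] . (h_Q, h_R, h_S) = 1
  [-1/8, 7/8, -1/2] . (h_Q, h_R, h_S) = 1
  [-3/8, -1/8, 3/4] . (h_Q, h_R, h_S) = 1

Solving yields:
  h_Q = 4
  h_R = 4
  h_S = 4

Starting state is R, so the expected hitting time is h_R = 4.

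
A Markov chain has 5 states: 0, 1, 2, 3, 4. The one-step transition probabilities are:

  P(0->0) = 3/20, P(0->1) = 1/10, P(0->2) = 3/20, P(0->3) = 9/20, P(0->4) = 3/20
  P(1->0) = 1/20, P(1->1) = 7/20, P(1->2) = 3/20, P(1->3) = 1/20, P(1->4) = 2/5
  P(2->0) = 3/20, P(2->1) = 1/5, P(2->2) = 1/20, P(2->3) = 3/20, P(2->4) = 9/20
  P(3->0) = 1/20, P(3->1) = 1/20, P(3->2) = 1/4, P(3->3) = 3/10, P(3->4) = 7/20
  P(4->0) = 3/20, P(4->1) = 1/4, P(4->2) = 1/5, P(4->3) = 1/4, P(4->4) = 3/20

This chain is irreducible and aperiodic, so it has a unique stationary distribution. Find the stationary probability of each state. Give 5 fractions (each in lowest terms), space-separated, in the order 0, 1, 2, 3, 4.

Answer: 16211/150932 15113/75466 25711/150932 17031/75466 22361/75466

Derivation:
The stationary distribution satisfies pi = pi * P, i.e.:
  pi_0 = 3/20*pi_0 + 1/20*pi_1 + 3/20*pi_2 + 1/20*pi_3 + 3/20*pi_4
  pi_1 = 1/10*pi_0 + 7/20*pi_1 + 1/5*pi_2 + 1/20*pi_3 + 1/4*pi_4
  pi_2 = 3/20*pi_0 + 3/20*pi_1 + 1/20*pi_2 + 1/4*pi_3 + 1/5*pi_4
  pi_3 = 9/20*pi_0 + 1/20*pi_1 + 3/20*pi_2 + 3/10*pi_3 + 1/4*pi_4
  pi_4 = 3/20*pi_0 + 2/5*pi_1 + 9/20*pi_2 + 7/20*pi_3 + 3/20*pi_4
with normalization: pi_0 + pi_1 + pi_2 + pi_3 + pi_4 = 1.

Using the first 4 balance equations plus normalization, the linear system A*pi = b is:
  [-17/20, 1/20, 3/20, 1/20, 3/20] . pi = 0
  [1/10, -13/20, 1/5, 1/20, 1/4] . pi = 0
  [3/20, 3/20, -19/20, 1/4, 1/5] . pi = 0
  [9/20, 1/20, 3/20, -7/10, 1/4] . pi = 0
  [1, 1, 1, 1, 1] . pi = 1

Solving yields:
  pi_0 = 16211/150932
  pi_1 = 15113/75466
  pi_2 = 25711/150932
  pi_3 = 17031/75466
  pi_4 = 22361/75466

Verification (pi * P):
  16211/150932*3/20 + 15113/75466*1/20 + 25711/150932*3/20 + 17031/75466*1/20 + 22361/75466*3/20 = 16211/150932 = pi_0  (ok)
  16211/150932*1/10 + 15113/75466*7/20 + 25711/150932*1/5 + 17031/75466*1/20 + 22361/75466*1/4 = 15113/75466 = pi_1  (ok)
  16211/150932*3/20 + 15113/75466*3/20 + 25711/150932*1/20 + 17031/75466*1/4 + 22361/75466*1/5 = 25711/150932 = pi_2  (ok)
  16211/150932*9/20 + 15113/75466*1/20 + 25711/150932*3/20 + 17031/75466*3/10 + 22361/75466*1/4 = 17031/75466 = pi_3  (ok)
  16211/150932*3/20 + 15113/75466*2/5 + 25711/150932*9/20 + 17031/75466*7/20 + 22361/75466*3/20 = 22361/75466 = pi_4  (ok)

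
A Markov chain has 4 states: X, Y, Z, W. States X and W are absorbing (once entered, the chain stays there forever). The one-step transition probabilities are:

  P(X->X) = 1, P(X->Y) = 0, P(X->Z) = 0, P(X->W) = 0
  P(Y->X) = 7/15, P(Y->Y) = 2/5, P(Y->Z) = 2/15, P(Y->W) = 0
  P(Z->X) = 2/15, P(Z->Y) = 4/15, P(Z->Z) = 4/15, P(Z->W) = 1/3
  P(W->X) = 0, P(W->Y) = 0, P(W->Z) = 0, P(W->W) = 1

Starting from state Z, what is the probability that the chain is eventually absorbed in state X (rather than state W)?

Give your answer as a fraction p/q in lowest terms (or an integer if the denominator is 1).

Let a_i = P(absorbed in X | start in state i).
Boundary conditions: a_X = 1, a_W = 0.
For each transient state i, a_i = sum_j P(i->j) * a_j:
  a_Y = 7/15*a_X + 2/5*a_Y + 2/15*a_Z + 0*a_W
  a_Z = 2/15*a_X + 4/15*a_Y + 4/15*a_Z + 1/3*a_W

Substituting a_X = 1 and a_W = 0, rearrange to (I - Q) a = r where r[i] = P(i -> X):
  [3/5, -2/15] . (a_Y, a_Z) = 7/15
  [-4/15, 11/15] . (a_Y, a_Z) = 2/15

Solving yields:
  a_Y = 81/91
  a_Z = 46/91

Starting state is Z, so the absorption probability is a_Z = 46/91.

Answer: 46/91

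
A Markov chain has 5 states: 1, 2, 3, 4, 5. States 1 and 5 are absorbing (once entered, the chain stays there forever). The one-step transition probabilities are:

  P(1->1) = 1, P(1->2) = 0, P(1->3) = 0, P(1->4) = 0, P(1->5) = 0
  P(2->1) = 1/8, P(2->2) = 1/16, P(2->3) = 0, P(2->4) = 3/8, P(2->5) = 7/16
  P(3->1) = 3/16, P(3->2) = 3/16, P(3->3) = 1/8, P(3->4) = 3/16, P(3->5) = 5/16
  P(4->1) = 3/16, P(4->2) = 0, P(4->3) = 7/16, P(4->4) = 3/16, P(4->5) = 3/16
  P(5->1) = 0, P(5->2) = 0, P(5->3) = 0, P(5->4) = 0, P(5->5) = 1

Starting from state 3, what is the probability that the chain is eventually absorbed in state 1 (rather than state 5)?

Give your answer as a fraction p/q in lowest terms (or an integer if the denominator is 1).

Let a_i = P(absorbed in 1 | start in state i).
Boundary conditions: a_1 = 1, a_5 = 0.
For each transient state i, a_i = sum_j P(i->j) * a_j:
  a_2 = 1/8*a_1 + 1/16*a_2 + 0*a_3 + 3/8*a_4 + 7/16*a_5
  a_3 = 3/16*a_1 + 3/16*a_2 + 1/8*a_3 + 3/16*a_4 + 5/16*a_5
  a_4 = 3/16*a_1 + 0*a_2 + 7/16*a_3 + 3/16*a_4 + 3/16*a_5

Substituting a_1 = 1 and a_5 = 0, rearrange to (I - Q) a = r where r[i] = P(i -> 1):
  [15/16, 0, -3/8] . (a_2, a_3, a_4) = 1/8
  [-3/16, 7/8, -3/16] . (a_2, a_3, a_4) = 3/16
  [0, -7/16, 13/16] . (a_2, a_3, a_4) = 3/16

Solving yields:
  a_2 = 100/327
  a_3 = 284/763
  a_4 = 47/109

Starting state is 3, so the absorption probability is a_3 = 284/763.

Answer: 284/763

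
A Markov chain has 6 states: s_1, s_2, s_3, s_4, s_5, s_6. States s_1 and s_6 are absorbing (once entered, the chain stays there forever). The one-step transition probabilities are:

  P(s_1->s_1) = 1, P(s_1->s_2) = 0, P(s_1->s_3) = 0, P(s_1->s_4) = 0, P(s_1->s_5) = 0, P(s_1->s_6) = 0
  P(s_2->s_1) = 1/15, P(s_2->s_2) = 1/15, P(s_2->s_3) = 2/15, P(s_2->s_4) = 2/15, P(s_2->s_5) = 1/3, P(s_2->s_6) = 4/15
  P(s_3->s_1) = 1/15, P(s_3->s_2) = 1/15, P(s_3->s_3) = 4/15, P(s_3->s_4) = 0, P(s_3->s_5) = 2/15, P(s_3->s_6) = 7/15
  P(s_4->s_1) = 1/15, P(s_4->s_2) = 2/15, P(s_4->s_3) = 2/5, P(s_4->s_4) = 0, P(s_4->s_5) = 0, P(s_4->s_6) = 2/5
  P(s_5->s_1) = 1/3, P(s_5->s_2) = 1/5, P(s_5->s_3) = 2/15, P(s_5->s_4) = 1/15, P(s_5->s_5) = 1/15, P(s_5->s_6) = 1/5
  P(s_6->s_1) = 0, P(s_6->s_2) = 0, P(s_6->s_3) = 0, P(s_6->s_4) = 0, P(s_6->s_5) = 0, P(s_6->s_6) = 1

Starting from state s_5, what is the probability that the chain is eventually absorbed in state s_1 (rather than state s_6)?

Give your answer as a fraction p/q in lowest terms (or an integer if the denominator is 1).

Let a_i = P(absorbed in s_1 | start in state i).
Boundary conditions: a_s_1 = 1, a_s_6 = 0.
For each transient state i, a_i = sum_j P(i->j) * a_j:
  a_s_2 = 1/15*a_s_1 + 1/15*a_s_2 + 2/15*a_s_3 + 2/15*a_s_4 + 1/3*a_s_5 + 4/15*a_s_6
  a_s_3 = 1/15*a_s_1 + 1/15*a_s_2 + 4/15*a_s_3 + 0*a_s_4 + 2/15*a_s_5 + 7/15*a_s_6
  a_s_4 = 1/15*a_s_1 + 2/15*a_s_2 + 2/5*a_s_3 + 0*a_s_4 + 0*a_s_5 + 2/5*a_s_6
  a_s_5 = 1/3*a_s_1 + 1/5*a_s_2 + 2/15*a_s_3 + 1/15*a_s_4 + 1/15*a_s_5 + 1/5*a_s_6

Substituting a_s_1 = 1 and a_s_6 = 0, rearrange to (I - Q) a = r where r[i] = P(i -> s_1):
  [14/15, -2/15, -2/15, -1/3] . (a_s_2, a_s_3, a_s_4, a_s_5) = 1/15
  [-1/15, 11/15, 0, -2/15] . (a_s_2, a_s_3, a_s_4, a_s_5) = 1/15
  [-2/15, -2/5, 1, 0] . (a_s_2, a_s_3, a_s_4, a_s_5) = 1/15
  [-1/5, -2/15, -1/15, 14/15] . (a_s_2, a_s_3, a_s_4, a_s_5) = 1/3

Solving yields:
  a_s_2 = 7910/27119
  a_s_3 = 5461/27119
  a_s_4 = 5047/27119
  a_s_5 = 12521/27119

Starting state is s_5, so the absorption probability is a_s_5 = 12521/27119.

Answer: 12521/27119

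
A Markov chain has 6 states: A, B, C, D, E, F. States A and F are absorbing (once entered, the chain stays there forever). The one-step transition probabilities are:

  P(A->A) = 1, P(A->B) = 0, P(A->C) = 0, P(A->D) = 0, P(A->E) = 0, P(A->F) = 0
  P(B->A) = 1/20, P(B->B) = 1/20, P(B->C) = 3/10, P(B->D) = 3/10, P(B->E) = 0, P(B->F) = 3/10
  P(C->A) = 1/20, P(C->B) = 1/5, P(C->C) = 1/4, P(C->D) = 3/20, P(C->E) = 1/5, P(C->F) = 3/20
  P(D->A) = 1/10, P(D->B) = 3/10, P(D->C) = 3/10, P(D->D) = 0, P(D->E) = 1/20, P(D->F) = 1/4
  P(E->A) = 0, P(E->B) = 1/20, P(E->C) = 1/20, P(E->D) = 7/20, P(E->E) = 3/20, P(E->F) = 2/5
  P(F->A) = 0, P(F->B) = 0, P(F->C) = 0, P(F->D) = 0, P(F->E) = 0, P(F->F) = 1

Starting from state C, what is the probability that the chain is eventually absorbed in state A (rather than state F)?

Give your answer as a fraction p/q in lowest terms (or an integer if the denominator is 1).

Let a_i = P(absorbed in A | start in state i).
Boundary conditions: a_A = 1, a_F = 0.
For each transient state i, a_i = sum_j P(i->j) * a_j:
  a_B = 1/20*a_A + 1/20*a_B + 3/10*a_C + 3/10*a_D + 0*a_E + 3/10*a_F
  a_C = 1/20*a_A + 1/5*a_B + 1/4*a_C + 3/20*a_D + 1/5*a_E + 3/20*a_F
  a_D = 1/10*a_A + 3/10*a_B + 3/10*a_C + 0*a_D + 1/20*a_E + 1/4*a_F
  a_E = 0*a_A + 1/20*a_B + 1/20*a_C + 7/20*a_D + 3/20*a_E + 2/5*a_F

Substituting a_A = 1 and a_F = 0, rearrange to (I - Q) a = r where r[i] = P(i -> A):
  [19/20, -3/10, -3/10, 0] . (a_B, a_C, a_D, a_E) = 1/20
  [-1/5, 3/4, -3/20, -1/5] . (a_B, a_C, a_D, a_E) = 1/20
  [-3/10, -3/10, 1, -1/20] . (a_B, a_C, a_D, a_E) = 1/10
  [-1/20, -1/20, -7/20, 17/20] . (a_B, a_C, a_D, a_E) = 0

Solving yields:
  a_B = 5507/30623
  a_C = 5732/30623
  a_D = 6603/30623
  a_E = 3380/30623

Starting state is C, so the absorption probability is a_C = 5732/30623.

Answer: 5732/30623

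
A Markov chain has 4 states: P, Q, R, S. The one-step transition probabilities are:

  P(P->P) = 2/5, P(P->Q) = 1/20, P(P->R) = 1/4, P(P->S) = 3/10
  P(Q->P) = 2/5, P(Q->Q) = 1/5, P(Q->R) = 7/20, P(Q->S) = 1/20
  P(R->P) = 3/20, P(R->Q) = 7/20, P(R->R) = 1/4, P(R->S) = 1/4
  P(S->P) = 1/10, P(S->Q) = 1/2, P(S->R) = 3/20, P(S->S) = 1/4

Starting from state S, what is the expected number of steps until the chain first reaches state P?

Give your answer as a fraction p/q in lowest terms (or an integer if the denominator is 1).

Answer: 1200/263

Derivation:
Let h_i = expected steps to first reach P from state i.
Boundary: h_P = 0.
First-step equations for the other states:
  h_Q = 1 + 2/5*h_P + 1/5*h_Q + 7/20*h_R + 1/20*h_S
  h_R = 1 + 3/20*h_P + 7/20*h_Q + 1/4*h_R + 1/4*h_S
  h_S = 1 + 1/10*h_P + 1/2*h_Q + 3/20*h_R + 1/4*h_S

Substituting h_P = 0 and rearranging gives the linear system (I - Q) h = 1:
  [4/5, -7/20, -1/20] . (h_Q, h_R, h_S) = 1
  [-7/20, 3/4, -1/4] . (h_Q, h_R, h_S) = 1
  [-1/2, -3/20, 3/4] . (h_Q, h_R, h_S) = 1

Solving yields:
  h_Q = 920/263
  h_R = 1180/263
  h_S = 1200/263

Starting state is S, so the expected hitting time is h_S = 1200/263.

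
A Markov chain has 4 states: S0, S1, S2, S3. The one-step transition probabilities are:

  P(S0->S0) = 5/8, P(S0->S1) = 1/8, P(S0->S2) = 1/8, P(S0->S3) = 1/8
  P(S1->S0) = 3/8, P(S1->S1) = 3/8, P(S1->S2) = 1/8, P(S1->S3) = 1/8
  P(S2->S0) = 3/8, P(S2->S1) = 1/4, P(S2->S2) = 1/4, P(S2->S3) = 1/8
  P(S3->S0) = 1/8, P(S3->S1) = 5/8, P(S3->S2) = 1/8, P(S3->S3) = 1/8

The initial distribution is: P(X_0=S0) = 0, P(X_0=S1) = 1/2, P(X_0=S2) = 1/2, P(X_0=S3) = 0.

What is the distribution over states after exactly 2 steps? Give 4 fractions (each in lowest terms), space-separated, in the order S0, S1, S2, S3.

Propagating the distribution step by step (d_{t+1} = d_t * P):
d_0 = (S0=0, S1=1/2, S2=1/2, S3=0)
  d_1[S0] = 0*5/8 + 1/2*3/8 + 1/2*3/8 + 0*1/8 = 3/8
  d_1[S1] = 0*1/8 + 1/2*3/8 + 1/2*1/4 + 0*5/8 = 5/16
  d_1[S2] = 0*1/8 + 1/2*1/8 + 1/2*1/4 + 0*1/8 = 3/16
  d_1[S3] = 0*1/8 + 1/2*1/8 + 1/2*1/8 + 0*1/8 = 1/8
d_1 = (S0=3/8, S1=5/16, S2=3/16, S3=1/8)
  d_2[S0] = 3/8*5/8 + 5/16*3/8 + 3/16*3/8 + 1/8*1/8 = 7/16
  d_2[S1] = 3/8*1/8 + 5/16*3/8 + 3/16*1/4 + 1/8*5/8 = 37/128
  d_2[S2] = 3/8*1/8 + 5/16*1/8 + 3/16*1/4 + 1/8*1/8 = 19/128
  d_2[S3] = 3/8*1/8 + 5/16*1/8 + 3/16*1/8 + 1/8*1/8 = 1/8
d_2 = (S0=7/16, S1=37/128, S2=19/128, S3=1/8)

Answer: 7/16 37/128 19/128 1/8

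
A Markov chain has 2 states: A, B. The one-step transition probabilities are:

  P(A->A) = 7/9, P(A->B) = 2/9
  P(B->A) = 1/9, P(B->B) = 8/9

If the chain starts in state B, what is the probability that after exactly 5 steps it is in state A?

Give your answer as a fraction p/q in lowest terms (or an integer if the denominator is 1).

Answer: 211/729

Derivation:
Computing P^5 by repeated multiplication:
P^1 =
  A: [7/9, 2/9]
  B: [1/9, 8/9]
P^2 =
  A: [17/27, 10/27]
  B: [5/27, 22/27]
P^3 =
  A: [43/81, 38/81]
  B: [19/81, 62/81]
P^4 =
  A: [113/243, 130/243]
  B: [65/243, 178/243]
P^5 =
  A: [307/729, 422/729]
  B: [211/729, 518/729]

(P^5)[B -> A] = 211/729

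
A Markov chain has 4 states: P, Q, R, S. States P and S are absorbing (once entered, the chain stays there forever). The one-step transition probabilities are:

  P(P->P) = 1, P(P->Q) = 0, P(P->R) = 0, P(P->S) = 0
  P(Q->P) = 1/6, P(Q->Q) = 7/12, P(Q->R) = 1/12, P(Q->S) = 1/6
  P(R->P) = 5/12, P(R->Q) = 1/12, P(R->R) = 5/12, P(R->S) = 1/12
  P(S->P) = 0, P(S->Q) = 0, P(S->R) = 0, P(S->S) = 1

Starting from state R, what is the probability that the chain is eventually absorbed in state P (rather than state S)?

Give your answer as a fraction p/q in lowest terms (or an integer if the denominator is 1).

Let a_i = P(absorbed in P | start in state i).
Boundary conditions: a_P = 1, a_S = 0.
For each transient state i, a_i = sum_j P(i->j) * a_j:
  a_Q = 1/6*a_P + 7/12*a_Q + 1/12*a_R + 1/6*a_S
  a_R = 5/12*a_P + 1/12*a_Q + 5/12*a_R + 1/12*a_S

Substituting a_P = 1 and a_S = 0, rearrange to (I - Q) a = r where r[i] = P(i -> P):
  [5/12, -1/12] . (a_Q, a_R) = 1/6
  [-1/12, 7/12] . (a_Q, a_R) = 5/12

Solving yields:
  a_Q = 19/34
  a_R = 27/34

Starting state is R, so the absorption probability is a_R = 27/34.

Answer: 27/34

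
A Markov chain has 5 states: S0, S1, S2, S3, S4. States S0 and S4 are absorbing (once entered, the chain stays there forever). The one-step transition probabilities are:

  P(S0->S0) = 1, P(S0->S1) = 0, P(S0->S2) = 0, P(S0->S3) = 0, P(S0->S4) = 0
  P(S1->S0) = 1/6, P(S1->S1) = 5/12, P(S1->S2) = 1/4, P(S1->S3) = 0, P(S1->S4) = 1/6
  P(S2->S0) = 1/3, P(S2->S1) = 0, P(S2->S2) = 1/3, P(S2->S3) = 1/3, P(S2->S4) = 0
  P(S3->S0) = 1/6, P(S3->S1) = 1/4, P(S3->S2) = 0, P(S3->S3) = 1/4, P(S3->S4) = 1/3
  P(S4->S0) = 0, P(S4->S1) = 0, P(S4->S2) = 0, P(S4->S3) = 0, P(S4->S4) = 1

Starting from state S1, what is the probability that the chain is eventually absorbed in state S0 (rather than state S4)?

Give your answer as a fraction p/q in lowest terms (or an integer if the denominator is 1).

Answer: 23/39

Derivation:
Let a_i = P(absorbed in S0 | start in state i).
Boundary conditions: a_S0 = 1, a_S4 = 0.
For each transient state i, a_i = sum_j P(i->j) * a_j:
  a_S1 = 1/6*a_S0 + 5/12*a_S1 + 1/4*a_S2 + 0*a_S3 + 1/6*a_S4
  a_S2 = 1/3*a_S0 + 0*a_S1 + 1/3*a_S2 + 1/3*a_S3 + 0*a_S4
  a_S3 = 1/6*a_S0 + 1/4*a_S1 + 0*a_S2 + 1/4*a_S3 + 1/3*a_S4

Substituting a_S0 = 1 and a_S4 = 0, rearrange to (I - Q) a = r where r[i] = P(i -> S0):
  [7/12, -1/4, 0] . (a_S1, a_S2, a_S3) = 1/6
  [0, 2/3, -1/3] . (a_S1, a_S2, a_S3) = 1/3
  [-1/4, 0, 3/4] . (a_S1, a_S2, a_S3) = 1/6

Solving yields:
  a_S1 = 23/39
  a_S2 = 83/117
  a_S3 = 49/117

Starting state is S1, so the absorption probability is a_S1 = 23/39.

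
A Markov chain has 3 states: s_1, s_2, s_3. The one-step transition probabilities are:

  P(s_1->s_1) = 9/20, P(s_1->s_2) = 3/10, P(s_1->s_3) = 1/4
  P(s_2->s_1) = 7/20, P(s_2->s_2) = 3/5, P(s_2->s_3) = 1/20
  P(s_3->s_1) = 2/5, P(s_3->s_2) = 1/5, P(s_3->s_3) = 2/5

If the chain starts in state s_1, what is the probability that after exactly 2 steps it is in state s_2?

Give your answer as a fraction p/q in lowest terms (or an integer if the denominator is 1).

Computing P^2 by repeated multiplication:
P^1 =
  s_1: [9/20, 3/10, 1/4]
  s_2: [7/20, 3/5, 1/20]
  s_3: [2/5, 1/5, 2/5]
P^2 =
  s_1: [163/400, 73/200, 91/400]
  s_2: [31/80, 19/40, 11/80]
  s_3: [41/100, 8/25, 27/100]

(P^2)[s_1 -> s_2] = 73/200

Answer: 73/200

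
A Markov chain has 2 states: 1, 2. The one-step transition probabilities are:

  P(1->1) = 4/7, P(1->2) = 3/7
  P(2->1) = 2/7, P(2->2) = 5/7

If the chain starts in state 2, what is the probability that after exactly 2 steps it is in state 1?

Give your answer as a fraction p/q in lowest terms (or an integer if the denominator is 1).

Answer: 18/49

Derivation:
Computing P^2 by repeated multiplication:
P^1 =
  1: [4/7, 3/7]
  2: [2/7, 5/7]
P^2 =
  1: [22/49, 27/49]
  2: [18/49, 31/49]

(P^2)[2 -> 1] = 18/49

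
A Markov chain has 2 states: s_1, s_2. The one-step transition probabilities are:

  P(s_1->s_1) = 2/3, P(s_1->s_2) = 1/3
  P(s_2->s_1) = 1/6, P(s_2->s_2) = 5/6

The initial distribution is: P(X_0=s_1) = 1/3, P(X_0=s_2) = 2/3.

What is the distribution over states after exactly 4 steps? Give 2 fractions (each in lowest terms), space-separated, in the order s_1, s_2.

Propagating the distribution step by step (d_{t+1} = d_t * P):
d_0 = (s_1=1/3, s_2=2/3)
  d_1[s_1] = 1/3*2/3 + 2/3*1/6 = 1/3
  d_1[s_2] = 1/3*1/3 + 2/3*5/6 = 2/3
d_1 = (s_1=1/3, s_2=2/3)
  d_2[s_1] = 1/3*2/3 + 2/3*1/6 = 1/3
  d_2[s_2] = 1/3*1/3 + 2/3*5/6 = 2/3
d_2 = (s_1=1/3, s_2=2/3)
  d_3[s_1] = 1/3*2/3 + 2/3*1/6 = 1/3
  d_3[s_2] = 1/3*1/3 + 2/3*5/6 = 2/3
d_3 = (s_1=1/3, s_2=2/3)
  d_4[s_1] = 1/3*2/3 + 2/3*1/6 = 1/3
  d_4[s_2] = 1/3*1/3 + 2/3*5/6 = 2/3
d_4 = (s_1=1/3, s_2=2/3)

Answer: 1/3 2/3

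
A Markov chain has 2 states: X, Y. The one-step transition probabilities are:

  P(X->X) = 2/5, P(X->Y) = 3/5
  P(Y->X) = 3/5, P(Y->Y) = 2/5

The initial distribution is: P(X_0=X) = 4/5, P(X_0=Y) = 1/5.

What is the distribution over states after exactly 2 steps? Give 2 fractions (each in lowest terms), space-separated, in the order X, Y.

Propagating the distribution step by step (d_{t+1} = d_t * P):
d_0 = (X=4/5, Y=1/5)
  d_1[X] = 4/5*2/5 + 1/5*3/5 = 11/25
  d_1[Y] = 4/5*3/5 + 1/5*2/5 = 14/25
d_1 = (X=11/25, Y=14/25)
  d_2[X] = 11/25*2/5 + 14/25*3/5 = 64/125
  d_2[Y] = 11/25*3/5 + 14/25*2/5 = 61/125
d_2 = (X=64/125, Y=61/125)

Answer: 64/125 61/125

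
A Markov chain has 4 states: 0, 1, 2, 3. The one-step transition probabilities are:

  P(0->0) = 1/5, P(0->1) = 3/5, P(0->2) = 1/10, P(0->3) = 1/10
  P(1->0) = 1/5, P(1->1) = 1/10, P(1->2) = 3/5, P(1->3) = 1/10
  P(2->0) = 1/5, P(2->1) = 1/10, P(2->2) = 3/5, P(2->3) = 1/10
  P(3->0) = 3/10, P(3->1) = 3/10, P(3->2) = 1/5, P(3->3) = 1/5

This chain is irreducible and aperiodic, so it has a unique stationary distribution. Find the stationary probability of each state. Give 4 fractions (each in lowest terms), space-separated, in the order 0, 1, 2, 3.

Answer: 19/90 41/180 9/20 1/9

Derivation:
The stationary distribution satisfies pi = pi * P, i.e.:
  pi_0 = 1/5*pi_0 + 1/5*pi_1 + 1/5*pi_2 + 3/10*pi_3
  pi_1 = 3/5*pi_0 + 1/10*pi_1 + 1/10*pi_2 + 3/10*pi_3
  pi_2 = 1/10*pi_0 + 3/5*pi_1 + 3/5*pi_2 + 1/5*pi_3
  pi_3 = 1/10*pi_0 + 1/10*pi_1 + 1/10*pi_2 + 1/5*pi_3
with normalization: pi_0 + pi_1 + pi_2 + pi_3 = 1.

Using the first 3 balance equations plus normalization, the linear system A*pi = b is:
  [-4/5, 1/5, 1/5, 3/10] . pi = 0
  [3/5, -9/10, 1/10, 3/10] . pi = 0
  [1/10, 3/5, -2/5, 1/5] . pi = 0
  [1, 1, 1, 1] . pi = 1

Solving yields:
  pi_0 = 19/90
  pi_1 = 41/180
  pi_2 = 9/20
  pi_3 = 1/9

Verification (pi * P):
  19/90*1/5 + 41/180*1/5 + 9/20*1/5 + 1/9*3/10 = 19/90 = pi_0  (ok)
  19/90*3/5 + 41/180*1/10 + 9/20*1/10 + 1/9*3/10 = 41/180 = pi_1  (ok)
  19/90*1/10 + 41/180*3/5 + 9/20*3/5 + 1/9*1/5 = 9/20 = pi_2  (ok)
  19/90*1/10 + 41/180*1/10 + 9/20*1/10 + 1/9*1/5 = 1/9 = pi_3  (ok)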